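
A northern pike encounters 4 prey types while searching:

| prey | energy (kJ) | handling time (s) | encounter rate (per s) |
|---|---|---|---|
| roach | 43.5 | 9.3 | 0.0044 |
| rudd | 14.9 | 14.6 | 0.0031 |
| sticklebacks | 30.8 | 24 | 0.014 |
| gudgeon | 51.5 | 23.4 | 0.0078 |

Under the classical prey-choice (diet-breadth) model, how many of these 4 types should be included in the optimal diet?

Rank by E/h (kJ/s): roach 4.68, gudgeon 2.2, sticklebacks 1.28, rudd 1.02. Include each in turn until the next type's E/h falls below the running intake rate.
Rate on top 1: 0.1839. gudgeon: 2.2 > 0.1839 → include.
Rate on top 2: 0.4848. sticklebacks: 1.28 > 0.4848 → include.
Rate on top 3: 0.6568. rudd: 1.02 > 0.6568 → include.
Optimal diet: roach, gudgeon, sticklebacks, rudd — 4 of 4 types.

4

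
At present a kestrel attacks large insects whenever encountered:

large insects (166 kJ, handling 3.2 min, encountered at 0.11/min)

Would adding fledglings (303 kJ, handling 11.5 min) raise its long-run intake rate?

Current rate: (0.11×166)/(1 + 0.11×3.2) = 13.51 kJ/min.
fledglings: E/h = 303/11.5 = 26.35 kJ/min.
Since 26.35 > R, including fledglings increases the long-run rate.

Yes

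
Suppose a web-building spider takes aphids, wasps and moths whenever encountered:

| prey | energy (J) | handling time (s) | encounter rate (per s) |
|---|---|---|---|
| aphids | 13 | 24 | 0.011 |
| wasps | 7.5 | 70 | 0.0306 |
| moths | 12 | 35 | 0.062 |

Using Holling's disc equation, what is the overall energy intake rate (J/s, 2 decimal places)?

R = Σλ_iE_i / (1 + Σλ_ih_i)
Numerator: 0.011×13 + 0.0306×7.5 + 0.062×12 = 1.117
Denominator: 1 + 0.011×24 + 0.0306×70 + 0.062×35 = 5.576
R = 1.117/5.576 = 0.2002 J/s

0.20 J/s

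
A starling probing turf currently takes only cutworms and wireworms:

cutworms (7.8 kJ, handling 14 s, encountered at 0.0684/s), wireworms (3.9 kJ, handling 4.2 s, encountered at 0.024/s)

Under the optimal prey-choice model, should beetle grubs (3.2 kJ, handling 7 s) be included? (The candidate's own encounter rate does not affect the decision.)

Yes

Intake rate on the current diet: R = (0.0684×7.8 + 0.024×3.9) / (1 + 0.0684×14 + 0.024×4.2) = 0.6271/2.058 = 0.3047 kJ/s.
beetle grubs: E/h = 3.2/7 = 0.4571 kJ/s.
Since 0.4571 > R, including beetle grubs increases the long-run rate.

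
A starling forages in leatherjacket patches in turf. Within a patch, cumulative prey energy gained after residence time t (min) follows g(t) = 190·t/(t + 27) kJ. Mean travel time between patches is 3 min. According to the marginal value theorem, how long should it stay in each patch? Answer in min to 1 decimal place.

Optimal t* satisfies g'(t*) = g(t*)/(T + t*).
g'(t) = 190·27/(t + 27)². Setting 190·27/(t+27)² = 190t/[(t+27)(3+t)] gives 27(3+t) = t(t+27), so t² = 27×3 = 81.
t* = √81 = 9 min.

9.0 min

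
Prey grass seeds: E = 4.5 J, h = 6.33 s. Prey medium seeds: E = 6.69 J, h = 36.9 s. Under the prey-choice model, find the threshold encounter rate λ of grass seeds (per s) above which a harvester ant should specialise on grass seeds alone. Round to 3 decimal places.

0.054 per s

At the threshold, the rate on grass seeds alone equals the profitability of medium seeds: λ·4.5/(1 + λ·6.33) = 6.69/36.9 = 0.1813.
Rearranging, λ(4.5 − 0.1813×6.33) = 0.1813, so λ = 0.1813/3.352 = 0.05408 per s.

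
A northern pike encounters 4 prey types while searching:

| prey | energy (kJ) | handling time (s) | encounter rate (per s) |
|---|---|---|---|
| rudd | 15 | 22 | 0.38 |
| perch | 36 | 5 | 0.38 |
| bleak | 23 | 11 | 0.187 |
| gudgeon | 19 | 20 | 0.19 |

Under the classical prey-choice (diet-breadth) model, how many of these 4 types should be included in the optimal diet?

1

E/h in descending order: perch 7.2, bleak 2.09, gudgeon 0.95, rudd 0.682 kJ/s. The optimal diet is the largest prefix of this list for which every included type satisfies E_i/h_i > R on the types above it.
Rate on top 1: 4.717. bleak: 2.09 < 4.717 → exclude; stop.
Optimal diet: perch — 1 of 4 types.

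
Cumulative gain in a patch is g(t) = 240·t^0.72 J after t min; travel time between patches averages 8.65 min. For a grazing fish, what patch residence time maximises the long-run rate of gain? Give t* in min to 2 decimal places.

Maximise g(t)/(T+t): set derivative to zero → g'(t)(T+t) = g(t).
g'(t) = 0.72·240·t^-0.28. Setting 0.72·240·t^-0.28 = 240·t^0.72/(8.65+t) gives 0.72(8.65+t) = t, so 0.28·t = 0.72×8.65.
t* = 0.72×8.65/0.28 = 22.24 min.

22.24 min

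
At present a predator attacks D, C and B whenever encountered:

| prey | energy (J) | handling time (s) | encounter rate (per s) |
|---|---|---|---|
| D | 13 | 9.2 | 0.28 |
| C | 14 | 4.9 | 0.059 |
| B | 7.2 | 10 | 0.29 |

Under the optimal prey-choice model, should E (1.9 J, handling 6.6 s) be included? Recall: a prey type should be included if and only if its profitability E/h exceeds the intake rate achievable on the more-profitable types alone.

On D, C and B alone, R = ΣλE/(1+Σλh) = 6.554/6.765 = 0.9688 J/s.
Profitability of E: 1.9/6.6 = 0.2879 J/s.
Since 0.2879 < R, time spent handling E is better spent searching.

No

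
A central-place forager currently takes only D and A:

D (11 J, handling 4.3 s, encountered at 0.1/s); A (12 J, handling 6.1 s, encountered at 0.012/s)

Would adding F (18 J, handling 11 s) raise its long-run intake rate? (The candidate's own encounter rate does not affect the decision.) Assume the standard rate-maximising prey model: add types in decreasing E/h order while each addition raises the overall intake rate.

Intake rate on the current diet: R = (0.1×11 + 0.012×12) / (1 + 0.1×4.3 + 0.012×6.1) = 1.244/1.503 = 0.8276 J/s.
F: E/h = 18/11 = 1.636 J/s.
1.636 > 0.8276, so adding F raises the average — include it.

Yes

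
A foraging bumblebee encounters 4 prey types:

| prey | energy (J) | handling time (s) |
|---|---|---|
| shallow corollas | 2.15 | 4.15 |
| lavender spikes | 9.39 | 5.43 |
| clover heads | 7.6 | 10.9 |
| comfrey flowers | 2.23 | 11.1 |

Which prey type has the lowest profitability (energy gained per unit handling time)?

In descending order of E/h:
lavender spikes: 9.39/5.43 = 1.73 J/s
clover heads: 7.6/10.9 = 0.697 J/s
shallow corollas: 2.15/4.15 = 0.518 J/s
comfrey flowers: 2.23/11.1 = 0.201 J/s

comfrey flowers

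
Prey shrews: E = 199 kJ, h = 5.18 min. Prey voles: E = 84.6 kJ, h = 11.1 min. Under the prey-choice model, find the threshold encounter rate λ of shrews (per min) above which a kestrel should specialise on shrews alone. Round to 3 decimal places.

Drop voles once their profitability E₂/h₂ falls below the rate achievable on shrews alone: E₂/h₂ = λE₁/(1 + λh₁).
Solve for λ: λE₁h₂ = E₂(1 + λh₁) → λ(E₁h₂ − E₂h₁) = E₂ → λ = E₂/(E₁h₂ − E₂h₁).
λ = 84.6/(199×11.1 − 84.6×5.18) = 84.6/1771 = 0.04778 per min.

0.048 per min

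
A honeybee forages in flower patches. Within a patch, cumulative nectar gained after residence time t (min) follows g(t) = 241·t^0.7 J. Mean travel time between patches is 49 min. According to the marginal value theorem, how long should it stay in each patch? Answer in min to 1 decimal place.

114.3 min

Maximise g(t)/(T+t): set derivative to zero → g'(t)(T+t) = g(t).
g'(t) = 0.7·241·t^-0.3. Setting 0.7·241·t^-0.3 = 241·t^0.7/(49+t) gives 0.7(49+t) = t, so 0.30·t = 0.7×49.
t* = 0.7×49/0.30 = 114.3 min.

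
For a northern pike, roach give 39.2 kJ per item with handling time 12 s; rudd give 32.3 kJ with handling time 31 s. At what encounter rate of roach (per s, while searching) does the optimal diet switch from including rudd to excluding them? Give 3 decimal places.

At the threshold, the rate on roach alone equals the profitability of rudd: λ·39.2/(1 + λ·12) = 32.3/31 = 1.042.
Rearranging, λ(39.2 − 1.042×12) = 1.042, so λ = 1.042/26.7 = 0.03903 per s.

0.039 per s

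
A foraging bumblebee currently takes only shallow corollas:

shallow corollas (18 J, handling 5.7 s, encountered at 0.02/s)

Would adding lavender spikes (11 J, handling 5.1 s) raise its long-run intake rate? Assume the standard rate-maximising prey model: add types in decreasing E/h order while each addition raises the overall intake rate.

Current rate: (0.02×18)/(1 + 0.02×5.7) = 0.3232 J/s.
lavender spikes: E/h = 11/5.1 = 2.157 J/s.
Since 2.157 > R, including lavender spikes increases the long-run rate.

Yes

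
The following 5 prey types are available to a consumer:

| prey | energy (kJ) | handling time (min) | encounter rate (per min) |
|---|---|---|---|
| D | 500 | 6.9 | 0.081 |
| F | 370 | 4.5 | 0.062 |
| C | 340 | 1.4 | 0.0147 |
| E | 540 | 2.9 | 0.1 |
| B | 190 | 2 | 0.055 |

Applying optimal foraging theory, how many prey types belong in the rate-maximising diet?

E/h in descending order: C 243, E 186, B 95, F 82.2, D 72.5 kJ/min. The optimal diet is the largest prefix of this list for which every included type satisfies E_i/h_i > R on the types above it.
Rate on top 1: 4.897. E: 186 > 4.897 → include.
Rate on top 2: 45.02. B: 95 > 45.02 → include.
Rate on top 3: 48.89. F: 82.2 > 48.89 → include.
Rate on top 4: 54.36. D: 72.5 > 54.36 → include.
Optimal diet: C, E, B, F, D — 5 of 5 types.

5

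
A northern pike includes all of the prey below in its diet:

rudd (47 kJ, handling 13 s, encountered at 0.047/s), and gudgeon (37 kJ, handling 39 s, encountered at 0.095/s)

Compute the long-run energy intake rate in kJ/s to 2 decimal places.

R = Σλ_iE_i / (1 + Σλ_ih_i)
Numerator: 0.047×47 + 0.095×37 = 5.724
Denominator: 1 + 0.047×13 + 0.095×39 = 5.316
R = 5.724/5.316 = 1.077 kJ/s

1.08 kJ/s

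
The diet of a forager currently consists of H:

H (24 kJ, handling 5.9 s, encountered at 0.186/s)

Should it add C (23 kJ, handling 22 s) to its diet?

Intake rate on the current diet: R = (0.186×24) / (1 + 0.186×5.9) = 4.464/2.097 = 2.128 kJ/s.
C: E/h = 23/22 = 1.045 kJ/s.
1.045 < 2.128, so adding C would lower the average — exclude it.

No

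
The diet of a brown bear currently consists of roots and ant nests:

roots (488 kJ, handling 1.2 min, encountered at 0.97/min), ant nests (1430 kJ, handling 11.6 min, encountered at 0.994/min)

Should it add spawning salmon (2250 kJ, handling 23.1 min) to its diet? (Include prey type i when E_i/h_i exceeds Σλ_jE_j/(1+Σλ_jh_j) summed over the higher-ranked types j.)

On roots and ant nests alone, R = ΣλE/(1+Σλh) = 1895/13.69 = 138.4 kJ/min.
Profitability of spawning salmon: 2250/23.1 = 97.4 kJ/min.
Since 97.4 < R, time spent handling spawning salmon is better spent searching.

No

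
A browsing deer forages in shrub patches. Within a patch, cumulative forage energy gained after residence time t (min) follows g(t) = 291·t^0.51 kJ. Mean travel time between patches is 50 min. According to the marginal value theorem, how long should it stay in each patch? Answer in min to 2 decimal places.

Optimal t* satisfies g'(t*) = g(t*)/(T + t*).
g'(t) = 0.51·291·t^-0.49. Setting 0.51·291·t^-0.49 = 291·t^0.51/(50+t) gives 0.51(50+t) = t, so 0.49·t = 0.51×50.
t* = 0.51×50/0.49 = 52.04 min.

52.04 min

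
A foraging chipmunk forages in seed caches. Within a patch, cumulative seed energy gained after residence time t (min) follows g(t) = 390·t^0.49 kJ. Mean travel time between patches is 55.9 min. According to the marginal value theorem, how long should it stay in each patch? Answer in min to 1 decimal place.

Optimal t* satisfies g'(t*) = g(t*)/(T + t*).
g'(t) = 0.49·390·t^-0.51. Setting 0.49·390·t^-0.51 = 390·t^0.49/(55.9+t) gives 0.49(55.9+t) = t, so 0.51·t = 0.49×55.9.
t* = 0.49×55.9/0.51 = 53.71 min.

53.7 min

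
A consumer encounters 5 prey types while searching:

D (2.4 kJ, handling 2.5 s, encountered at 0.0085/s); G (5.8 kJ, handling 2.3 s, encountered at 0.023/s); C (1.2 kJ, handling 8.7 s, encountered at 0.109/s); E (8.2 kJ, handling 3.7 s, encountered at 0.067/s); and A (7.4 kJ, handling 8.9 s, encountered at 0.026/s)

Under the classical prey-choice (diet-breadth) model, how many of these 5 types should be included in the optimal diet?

4

Profitabilities (E/h, kJ/s): G 2.52, E 2.22, D 0.96, A 0.831, C 0.138. Add prey in this order while the next type's profitability exceeds the intake rate on those already taken.
Rate on top 1: 0.1267. E: 2.22 > 0.1267 → include.
Rate on top 2: 0.5249. D: 0.96 > 0.5249 → include.
Rate on top 3: 0.5319. A: 0.831 > 0.5319 → include.
Rate on top 4: 0.5765. C: 0.138 < 0.5765 → exclude; stop.
Optimal diet: G, E, D, A — 4 of 5 types.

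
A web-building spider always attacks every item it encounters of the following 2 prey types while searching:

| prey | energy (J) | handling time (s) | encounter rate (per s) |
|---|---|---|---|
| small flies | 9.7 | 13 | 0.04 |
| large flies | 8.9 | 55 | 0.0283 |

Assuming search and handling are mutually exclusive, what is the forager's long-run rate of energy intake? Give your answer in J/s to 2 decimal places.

R = (0.04×9.7 + 0.0283×8.9) / (1 + 0.04×13 + 0.0283×55) = 0.6399/3.077 = 0.208 J/s.

0.21 J/s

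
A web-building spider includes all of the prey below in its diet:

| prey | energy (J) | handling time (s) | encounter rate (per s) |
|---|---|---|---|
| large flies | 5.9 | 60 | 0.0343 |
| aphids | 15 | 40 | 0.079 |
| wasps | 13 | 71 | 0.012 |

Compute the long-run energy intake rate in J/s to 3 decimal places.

R = (0.0343×5.9 + 0.079×15 + 0.012×13) / (1 + 0.0343×60 + 0.079×40 + 0.012×71) = 1.543/7.07 = 0.2183 J/s.

0.218 J/s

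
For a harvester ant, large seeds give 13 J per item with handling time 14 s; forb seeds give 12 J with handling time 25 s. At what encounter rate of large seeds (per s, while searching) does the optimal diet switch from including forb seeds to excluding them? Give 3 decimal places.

The zero-one rule: include forb seeds iff E₂/h₂ > λE₁/(1+λh₁). Equality gives the switch point.
λE₁h₂ = E₂ + λE₂h₁ ⇒ λ = E₂/(E₁h₂ − E₂h₁) = 12/(325 − 168) = 0.07643 per s.

0.076 per s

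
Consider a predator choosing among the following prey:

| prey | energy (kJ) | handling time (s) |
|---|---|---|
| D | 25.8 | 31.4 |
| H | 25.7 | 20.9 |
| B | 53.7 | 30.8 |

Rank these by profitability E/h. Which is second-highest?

In descending order of E/h:
B: 53.7/30.8 = 1.74 kJ/s
H: 25.7/20.9 = 1.23 kJ/s
D: 25.8/31.4 = 0.822 kJ/s

H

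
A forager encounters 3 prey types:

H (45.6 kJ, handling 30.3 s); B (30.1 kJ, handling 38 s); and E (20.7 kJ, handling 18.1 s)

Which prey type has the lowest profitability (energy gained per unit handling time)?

B

Profitability E/h (kJ/s): H = 45.6/30.3 = 1.5, B = 30.1/38 = 0.792, E = 20.7/18.1 = 1.14.
Ranked: H > E > B.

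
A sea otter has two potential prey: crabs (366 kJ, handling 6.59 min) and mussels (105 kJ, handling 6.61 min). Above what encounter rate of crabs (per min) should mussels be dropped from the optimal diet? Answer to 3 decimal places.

At the threshold, the rate on crabs alone equals the profitability of mussels: λ·366/(1 + λ·6.59) = 105/6.61 = 15.89.
Rearranging, λ(366 − 15.89×6.59) = 15.89, so λ = 15.89/261.3 = 0.06079 per min.

0.061 per min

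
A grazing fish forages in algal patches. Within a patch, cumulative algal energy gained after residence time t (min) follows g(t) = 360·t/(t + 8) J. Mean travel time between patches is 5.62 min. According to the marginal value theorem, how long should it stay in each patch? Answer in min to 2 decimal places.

6.71 min

By the marginal value theorem, leave when the instantaneous gain rate g'(t) equals the habitat-wide average g(t)/(T + t).
g'(t) = 360·8/(t + 8)². Setting 360·8/(t+8)² = 360t/[(t+8)(5.62+t)] gives 8(5.62+t) = t(t+8), so t² = 8×5.62 = 44.96.
t* = √44.96 = 6.705 min.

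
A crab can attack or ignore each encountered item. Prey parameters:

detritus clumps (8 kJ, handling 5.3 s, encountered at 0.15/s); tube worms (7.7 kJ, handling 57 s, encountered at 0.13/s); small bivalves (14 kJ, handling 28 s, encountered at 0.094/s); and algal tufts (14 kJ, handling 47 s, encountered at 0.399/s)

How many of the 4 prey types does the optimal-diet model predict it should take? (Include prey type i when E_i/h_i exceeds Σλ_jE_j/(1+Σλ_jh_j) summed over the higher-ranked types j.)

1

Rank by E/h (kJ/s): detritus clumps 1.51, small bivalves 0.5, algal tufts 0.298, tube worms 0.135. Include each in turn until the next type's E/h falls below the running intake rate.
Rate on top 1: 0.6685. small bivalves: 0.5 < 0.6685 → exclude; stop.
Optimal diet: detritus clumps — 1 of 4 types.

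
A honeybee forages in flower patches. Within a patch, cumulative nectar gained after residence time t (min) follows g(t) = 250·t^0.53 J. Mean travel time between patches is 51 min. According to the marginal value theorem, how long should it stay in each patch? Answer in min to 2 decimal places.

Maximise g(t)/(T+t): set derivative to zero → g'(t)(T+t) = g(t).
g'(t) = 0.53·250·t^-0.47. Setting 0.53·250·t^-0.47 = 250·t^0.53/(51+t) gives 0.53(51+t) = t, so 0.47·t = 0.53×51.
t* = 0.53×51/0.47 = 57.51 min.

57.51 min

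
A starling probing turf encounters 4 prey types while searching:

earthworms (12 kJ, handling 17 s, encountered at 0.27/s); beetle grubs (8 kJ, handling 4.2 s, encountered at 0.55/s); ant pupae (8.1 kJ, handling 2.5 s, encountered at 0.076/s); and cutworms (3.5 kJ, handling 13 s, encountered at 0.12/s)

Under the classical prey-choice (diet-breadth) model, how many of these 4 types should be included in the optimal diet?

Profitabilities (E/h, kJ/s): ant pupae 3.24, beetle grubs 1.9, earthworms 0.706, cutworms 0.269. Add prey in this order while the next type's profitability exceeds the intake rate on those already taken.
Rate on top 1: 0.5173. beetle grubs: 1.9 > 0.5173 → include.
Rate on top 2: 1.433. earthworms: 0.706 < 1.433 → exclude; stop.
Optimal diet: ant pupae, beetle grubs — 2 of 4 types.

2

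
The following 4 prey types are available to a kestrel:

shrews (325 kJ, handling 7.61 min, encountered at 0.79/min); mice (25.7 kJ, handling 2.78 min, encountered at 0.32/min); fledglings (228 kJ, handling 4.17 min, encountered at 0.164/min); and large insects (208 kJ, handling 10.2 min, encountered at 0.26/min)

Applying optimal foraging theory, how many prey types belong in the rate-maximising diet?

Profitabilities (E/h, kJ/min): fledglings 54.7, shrews 42.7, large insects 20.4, mice 9.24. Add prey in this order while the next type's profitability exceeds the intake rate on those already taken.
Rate on top 1: 22.21. shrews: 42.7 > 22.21 → include.
Rate on top 2: 38.22. large insects: 20.4 < 38.22 → exclude; stop.
Optimal diet: fledglings, shrews — 2 of 4 types.

2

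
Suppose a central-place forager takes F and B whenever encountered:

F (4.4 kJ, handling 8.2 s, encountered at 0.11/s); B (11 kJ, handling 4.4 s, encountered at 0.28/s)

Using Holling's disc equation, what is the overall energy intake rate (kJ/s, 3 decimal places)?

1.137 kJ/s

R = Σλ_iE_i / (1 + Σλ_ih_i)
Numerator: 0.11×4.4 + 0.28×11 = 3.564
Denominator: 1 + 0.11×8.2 + 0.28×4.4 = 3.134
R = 3.564/3.134 = 1.137 kJ/s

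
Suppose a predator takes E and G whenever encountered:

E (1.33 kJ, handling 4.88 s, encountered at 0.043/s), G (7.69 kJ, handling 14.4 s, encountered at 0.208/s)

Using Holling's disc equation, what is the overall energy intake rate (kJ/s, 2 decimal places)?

R = Σλ_iE_i / (1 + Σλ_ih_i)
Numerator: 0.043×1.33 + 0.208×7.69 = 1.657
Denominator: 1 + 0.043×4.88 + 0.208×14.4 = 4.205
R = 1.657/4.205 = 0.394 kJ/s

0.39 kJ/s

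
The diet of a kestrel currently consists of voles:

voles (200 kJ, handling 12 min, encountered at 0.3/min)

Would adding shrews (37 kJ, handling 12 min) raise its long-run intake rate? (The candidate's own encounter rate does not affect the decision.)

Current rate: (0.3×200)/(1 + 0.3×12) = 13.04 kJ/min.
shrews: E/h = 37/12 = 3.083 kJ/min.
Since 3.083 < R, time spent handling shrews is better spent searching.

No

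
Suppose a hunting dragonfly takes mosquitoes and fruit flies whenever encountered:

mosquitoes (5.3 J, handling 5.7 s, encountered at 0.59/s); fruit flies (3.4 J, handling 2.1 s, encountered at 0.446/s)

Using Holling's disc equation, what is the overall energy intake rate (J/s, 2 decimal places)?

0.88 J/s

R = Σλ_iE_i / (1 + Σλ_ih_i)
Numerator: 0.59×5.3 + 0.446×3.4 = 4.643
Denominator: 1 + 0.59×5.7 + 0.446×2.1 = 5.3
R = 4.643/5.3 = 0.8762 J/s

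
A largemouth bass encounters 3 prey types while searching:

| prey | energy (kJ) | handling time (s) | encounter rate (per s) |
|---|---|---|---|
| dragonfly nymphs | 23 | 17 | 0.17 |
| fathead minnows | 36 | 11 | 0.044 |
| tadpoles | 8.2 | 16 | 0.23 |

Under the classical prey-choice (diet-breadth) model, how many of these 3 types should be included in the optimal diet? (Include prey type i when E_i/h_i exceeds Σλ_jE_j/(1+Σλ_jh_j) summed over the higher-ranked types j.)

Rank by E/h (kJ/s): fathead minnows 3.27, dragonfly nymphs 1.35, tadpoles 0.512. Include each in turn until the next type's E/h falls below the running intake rate.
Rate on top 1: 1.067. dragonfly nymphs: 1.35 > 1.067 → include.
Rate on top 2: 1.256. tadpoles: 0.512 < 1.256 → exclude; stop.
Optimal diet: fathead minnows, dragonfly nymphs — 2 of 3 types.

2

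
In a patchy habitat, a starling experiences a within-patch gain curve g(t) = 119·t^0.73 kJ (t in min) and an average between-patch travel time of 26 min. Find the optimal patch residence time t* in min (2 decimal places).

70.30 min

By the marginal value theorem, leave when the instantaneous gain rate g'(t) equals the habitat-wide average g(t)/(T + t).
g'(t) = 0.73·119·t^-0.27. Setting 0.73·119·t^-0.27 = 119·t^0.73/(26+t) gives 0.73(26+t) = t, so 0.27·t = 0.73×26.
t* = 0.73×26/0.27 = 70.3 min.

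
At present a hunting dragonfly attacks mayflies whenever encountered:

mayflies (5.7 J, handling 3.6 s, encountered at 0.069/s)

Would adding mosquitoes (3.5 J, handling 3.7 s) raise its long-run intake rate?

Intake rate on the current diet: R = (0.069×5.7) / (1 + 0.069×3.6) = 0.3933/1.248 = 0.315 J/s.
mosquitoes: E/h = 3.5/3.7 = 0.9459 J/s.
Since 0.9459 > R, including mosquitoes increases the long-run rate.

Yes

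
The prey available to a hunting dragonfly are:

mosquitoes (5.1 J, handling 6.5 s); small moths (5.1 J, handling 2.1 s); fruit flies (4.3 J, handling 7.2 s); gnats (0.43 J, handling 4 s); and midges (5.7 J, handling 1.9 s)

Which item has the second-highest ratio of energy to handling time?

small moths

In descending order of E/h:
midges: 5.7/1.9 = 3 J/s
small moths: 5.1/2.1 = 2.43 J/s
mosquitoes: 5.1/6.5 = 0.785 J/s
fruit flies: 4.3/7.2 = 0.597 J/s
gnats: 0.43/4 = 0.107 J/s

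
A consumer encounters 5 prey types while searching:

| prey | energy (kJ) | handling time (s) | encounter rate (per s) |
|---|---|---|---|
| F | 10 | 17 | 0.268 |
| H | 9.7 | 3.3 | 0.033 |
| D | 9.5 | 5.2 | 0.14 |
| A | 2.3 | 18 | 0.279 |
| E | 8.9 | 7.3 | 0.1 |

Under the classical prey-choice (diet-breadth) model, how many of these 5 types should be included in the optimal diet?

Rank by E/h (kJ/s): H 2.94, D 1.83, E 1.22, F 0.588, A 0.128. Include each in turn until the next type's E/h falls below the running intake rate.
Rate on top 1: 0.2887. D: 1.83 > 0.2887 → include.
Rate on top 2: 0.8983. E: 1.22 > 0.8983 → include.
Rate on top 3: 0.9896. F: 0.588 < 0.9896 → exclude; stop.
Optimal diet: H, D, E — 3 of 5 types.

3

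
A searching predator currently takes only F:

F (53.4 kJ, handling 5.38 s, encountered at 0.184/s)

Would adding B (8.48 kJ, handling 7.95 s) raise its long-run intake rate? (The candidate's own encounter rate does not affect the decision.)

Intake rate on the current diet: R = (0.184×53.4) / (1 + 0.184×5.38) = 9.826/1.99 = 4.938 kJ/s.
B: E/h = 8.48/7.95 = 1.067 kJ/s.
Since 1.067 < R, time spent handling B is better spent searching.

No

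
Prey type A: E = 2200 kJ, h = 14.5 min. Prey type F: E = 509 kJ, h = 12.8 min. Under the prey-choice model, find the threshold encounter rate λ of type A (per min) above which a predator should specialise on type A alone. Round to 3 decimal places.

At the threshold, the rate on type A alone equals the profitability of type F: λ·2200/(1 + λ·14.5) = 509/12.8 = 39.77.
Rearranging, λ(2200 − 39.77×14.5) = 39.77, so λ = 39.77/1623 = 0.0245 per min.

0.024 per min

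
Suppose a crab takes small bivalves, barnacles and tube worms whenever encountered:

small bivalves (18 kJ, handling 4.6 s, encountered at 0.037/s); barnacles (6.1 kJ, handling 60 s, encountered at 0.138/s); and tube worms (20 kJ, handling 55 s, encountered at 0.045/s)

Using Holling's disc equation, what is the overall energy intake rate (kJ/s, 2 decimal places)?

R = Σλ_iE_i / (1 + Σλ_ih_i)
Numerator: 0.037×18 + 0.138×6.1 + 0.045×20 = 2.408
Denominator: 1 + 0.037×4.6 + 0.138×60 + 0.045×55 = 11.93
R = 2.408/11.93 = 0.2019 kJ/s

0.20 kJ/s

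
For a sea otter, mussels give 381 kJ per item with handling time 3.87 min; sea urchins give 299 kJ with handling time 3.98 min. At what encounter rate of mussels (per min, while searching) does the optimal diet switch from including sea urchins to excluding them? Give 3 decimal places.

0.832 per min

Drop sea urchins once their profitability E₂/h₂ falls below the rate achievable on mussels alone: E₂/h₂ = λE₁/(1 + λh₁).
Solve for λ: λE₁h₂ = E₂(1 + λh₁) → λ(E₁h₂ − E₂h₁) = E₂ → λ = E₂/(E₁h₂ − E₂h₁).
λ = 299/(381×3.98 − 299×3.87) = 299/359.2 = 0.8323 per min.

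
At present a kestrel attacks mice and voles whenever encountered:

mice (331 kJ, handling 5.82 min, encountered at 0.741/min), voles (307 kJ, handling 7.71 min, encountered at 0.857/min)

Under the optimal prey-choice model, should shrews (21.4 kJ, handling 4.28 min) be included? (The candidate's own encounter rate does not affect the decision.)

Intake rate on the current diet: R = (0.741×331 + 0.857×307) / (1 + 0.741×5.82 + 0.857×7.71) = 508.4/11.92 = 42.65 kJ/min.
Profitability of shrews: 21.4/4.28 = 5 kJ/min.
Since 5 < R, time spent handling shrews is better spent searching.

No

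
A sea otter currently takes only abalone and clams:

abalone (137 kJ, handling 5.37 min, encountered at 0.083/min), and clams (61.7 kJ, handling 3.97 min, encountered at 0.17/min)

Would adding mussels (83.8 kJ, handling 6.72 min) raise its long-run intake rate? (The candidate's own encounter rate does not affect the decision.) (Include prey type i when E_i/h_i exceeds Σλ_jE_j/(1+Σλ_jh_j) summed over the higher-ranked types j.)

Yes

Current rate: (0.083×137 + 0.17×61.7)/(1 + 0.083×5.37 + 0.17×3.97) = 10.31 kJ/min.
Profitability of mussels: 83.8/6.72 = 12.47 kJ/min.
Since 12.47 > R, including mussels increases the long-run rate.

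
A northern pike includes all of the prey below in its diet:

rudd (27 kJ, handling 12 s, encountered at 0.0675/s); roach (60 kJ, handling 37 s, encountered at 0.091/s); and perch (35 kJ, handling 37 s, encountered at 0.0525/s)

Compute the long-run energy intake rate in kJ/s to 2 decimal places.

R = Σλ_iE_i / (1 + Σλ_ih_i)
Numerator: 0.0675×27 + 0.091×60 + 0.0525×35 = 9.12
Denominator: 1 + 0.0675×12 + 0.091×37 + 0.0525×37 = 7.12
R = 9.12/7.12 = 1.281 kJ/s

1.28 kJ/s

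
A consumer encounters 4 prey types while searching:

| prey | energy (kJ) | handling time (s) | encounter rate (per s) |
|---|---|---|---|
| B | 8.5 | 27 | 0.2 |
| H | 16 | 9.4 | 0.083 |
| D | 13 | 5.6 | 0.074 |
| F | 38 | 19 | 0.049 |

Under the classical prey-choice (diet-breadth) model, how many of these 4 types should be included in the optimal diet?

3

E/h in descending order: D 2.32, F 2, H 1.7, B 0.315 kJ/s. The optimal diet is the largest prefix of this list for which every included type satisfies E_i/h_i > R on the types above it.
Rate on top 1: 0.6801. F: 2 > 0.6801 → include.
Rate on top 2: 1.204. H: 1.7 > 1.204 → include.
Rate on top 3: 1.328. B: 0.315 < 1.328 → exclude; stop.
Optimal diet: D, F, H — 3 of 4 types.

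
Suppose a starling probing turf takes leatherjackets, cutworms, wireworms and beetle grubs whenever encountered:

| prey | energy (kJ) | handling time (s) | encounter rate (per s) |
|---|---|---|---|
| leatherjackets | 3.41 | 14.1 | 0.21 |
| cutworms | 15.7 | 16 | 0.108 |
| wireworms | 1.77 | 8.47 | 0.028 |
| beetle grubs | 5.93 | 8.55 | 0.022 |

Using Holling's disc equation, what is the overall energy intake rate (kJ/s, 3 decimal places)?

0.424 kJ/s

R = (0.21×3.41 + 0.108×15.7 + 0.028×1.77 + 0.022×5.93) / (1 + 0.21×14.1 + 0.108×16 + 0.028×8.47 + 0.022×8.55) = 2.592/6.114 = 0.4239 kJ/s.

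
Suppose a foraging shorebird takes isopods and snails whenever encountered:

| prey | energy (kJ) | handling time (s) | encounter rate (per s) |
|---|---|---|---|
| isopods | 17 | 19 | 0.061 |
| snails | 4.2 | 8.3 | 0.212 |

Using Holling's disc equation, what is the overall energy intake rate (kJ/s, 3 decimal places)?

R = Σλ_iE_i / (1 + Σλ_ih_i)
Numerator: 0.061×17 + 0.212×4.2 = 1.927
Denominator: 1 + 0.061×19 + 0.212×8.3 = 3.919
R = 1.927/3.919 = 0.4919 kJ/s

0.492 kJ/s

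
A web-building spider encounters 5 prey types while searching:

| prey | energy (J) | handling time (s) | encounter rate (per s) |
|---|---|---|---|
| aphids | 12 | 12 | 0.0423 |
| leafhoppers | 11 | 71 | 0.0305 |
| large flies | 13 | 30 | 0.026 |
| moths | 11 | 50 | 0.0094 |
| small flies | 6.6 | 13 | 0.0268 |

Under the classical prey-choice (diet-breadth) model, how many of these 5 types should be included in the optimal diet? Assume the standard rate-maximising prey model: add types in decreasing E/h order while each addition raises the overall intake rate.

3

Rank by E/h (J/s): aphids 1, small flies 0.508, large flies 0.433, moths 0.22, leafhoppers 0.155. Include each in turn until the next type's E/h falls below the running intake rate.
Rate on top 1: 0.3367. small flies: 0.508 > 0.3367 → include.
Rate on top 2: 0.3688. large flies: 0.433 > 0.3688 → include.
Rate on top 3: 0.3879. moths: 0.22 < 0.3879 → exclude; stop.
Optimal diet: aphids, small flies, large flies — 3 of 5 types.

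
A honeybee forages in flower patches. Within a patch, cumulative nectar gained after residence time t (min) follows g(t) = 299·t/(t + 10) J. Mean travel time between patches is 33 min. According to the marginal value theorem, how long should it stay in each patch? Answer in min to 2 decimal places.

By the marginal value theorem, leave when the instantaneous gain rate g'(t) equals the habitat-wide average g(t)/(T + t).
g'(t) = 299·10/(t + 10)². Setting 299·10/(t+10)² = 299t/[(t+10)(33+t)] gives 10(33+t) = t(t+10), so t² = 10×33 = 330.
t* = √330 = 18.17 min.

18.17 min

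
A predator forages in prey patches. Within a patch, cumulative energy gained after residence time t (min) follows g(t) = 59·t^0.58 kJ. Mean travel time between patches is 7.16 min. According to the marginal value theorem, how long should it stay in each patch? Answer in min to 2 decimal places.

9.89 min

Optimal t* satisfies g'(t*) = g(t*)/(T + t*).
g'(t) = 0.58·59·t^-0.42. Setting 0.58·59·t^-0.42 = 59·t^0.58/(7.16+t) gives 0.58(7.16+t) = t, so 0.42·t = 0.58×7.16.
t* = 0.58×7.16/0.42 = 9.888 min.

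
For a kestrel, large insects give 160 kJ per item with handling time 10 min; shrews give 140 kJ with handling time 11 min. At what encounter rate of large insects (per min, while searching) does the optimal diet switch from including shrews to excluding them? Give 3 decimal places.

The zero-one rule: include shrews iff E₂/h₂ > λE₁/(1+λh₁). Equality gives the switch point.
λE₁h₂ = E₂ + λE₂h₁ ⇒ λ = E₂/(E₁h₂ − E₂h₁) = 140/(1760 − 1400) = 0.3889 per min.

0.389 per min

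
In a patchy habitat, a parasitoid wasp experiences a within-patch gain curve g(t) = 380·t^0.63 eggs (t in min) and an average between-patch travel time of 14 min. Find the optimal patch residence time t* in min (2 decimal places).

23.84 min

Optimal t* satisfies g'(t*) = g(t*)/(T + t*).
g'(t) = 0.63·380·t^-0.37. Setting 0.63·380·t^-0.37 = 380·t^0.63/(14+t) gives 0.63(14+t) = t, so 0.37·t = 0.63×14.
t* = 0.63×14/0.37 = 23.84 min.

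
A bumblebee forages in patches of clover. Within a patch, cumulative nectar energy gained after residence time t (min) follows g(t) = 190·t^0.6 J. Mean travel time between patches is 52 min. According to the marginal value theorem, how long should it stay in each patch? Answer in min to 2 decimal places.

Maximise g(t)/(T+t): set derivative to zero → g'(t)(T+t) = g(t).
g'(t) = 0.6·190·t^-0.4. Setting 0.6·190·t^-0.4 = 190·t^0.6/(52+t) gives 0.6(52+t) = t, so 0.40·t = 0.6×52.
t* = 0.6×52/0.40 = 78 min.

78.00 min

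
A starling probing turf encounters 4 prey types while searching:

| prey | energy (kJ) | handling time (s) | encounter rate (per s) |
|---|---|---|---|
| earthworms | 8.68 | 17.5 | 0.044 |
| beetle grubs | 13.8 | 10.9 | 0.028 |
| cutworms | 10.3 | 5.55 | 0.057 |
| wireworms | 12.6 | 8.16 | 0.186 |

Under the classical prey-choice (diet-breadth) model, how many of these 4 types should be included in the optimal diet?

E/h in descending order: cutworms 1.86, wireworms 1.54, beetle grubs 1.27, earthworms 0.496 kJ/s. The optimal diet is the largest prefix of this list for which every included type satisfies E_i/h_i > R on the types above it.
Rate on top 1: 0.446. wireworms: 1.54 > 0.446 → include.
Rate on top 2: 1.034. beetle grubs: 1.27 > 1.034 → include.
Rate on top 3: 1.057. earthworms: 0.496 < 1.057 → exclude; stop.
Optimal diet: cutworms, wireworms, beetle grubs — 3 of 4 types.

3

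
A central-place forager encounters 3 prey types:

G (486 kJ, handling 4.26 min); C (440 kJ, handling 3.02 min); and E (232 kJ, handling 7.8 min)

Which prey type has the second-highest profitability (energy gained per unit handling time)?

G

In descending order of E/h:
C: 440/3.02 = 146 kJ/min
G: 486/4.26 = 114 kJ/min
E: 232/7.8 = 29.7 kJ/min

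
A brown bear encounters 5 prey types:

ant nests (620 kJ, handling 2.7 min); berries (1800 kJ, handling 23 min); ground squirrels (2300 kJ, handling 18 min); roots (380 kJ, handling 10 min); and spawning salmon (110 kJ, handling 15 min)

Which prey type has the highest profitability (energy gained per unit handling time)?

In descending order of E/h:
ant nests: 620/2.7 = 230 kJ/min
ground squirrels: 2300/18 = 128 kJ/min
berries: 1800/23 = 78.3 kJ/min
roots: 380/10 = 38 kJ/min
spawning salmon: 110/15 = 7.33 kJ/min

ant nests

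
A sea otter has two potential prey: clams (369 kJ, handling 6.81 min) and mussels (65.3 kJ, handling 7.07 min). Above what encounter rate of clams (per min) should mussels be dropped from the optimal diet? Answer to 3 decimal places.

0.030 per min

Drop mussels once their profitability E₂/h₂ falls below the rate achievable on clams alone: E₂/h₂ = λE₁/(1 + λh₁).
Solve for λ: λE₁h₂ = E₂(1 + λh₁) → λ(E₁h₂ − E₂h₁) = E₂ → λ = E₂/(E₁h₂ − E₂h₁).
λ = 65.3/(369×7.07 − 65.3×6.81) = 65.3/2164 = 0.03017 per min.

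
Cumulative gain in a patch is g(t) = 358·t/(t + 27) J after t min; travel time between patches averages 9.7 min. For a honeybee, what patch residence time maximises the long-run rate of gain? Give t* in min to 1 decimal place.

16.2 min

Optimal t* satisfies g'(t*) = g(t*)/(T + t*).
g'(t) = 358·27/(t + 27)². Setting 358·27/(t+27)² = 358t/[(t+27)(9.7+t)] gives 27(9.7+t) = t(t+27), so t² = 27×9.7 = 261.9.
t* = √261.9 = 16.18 min.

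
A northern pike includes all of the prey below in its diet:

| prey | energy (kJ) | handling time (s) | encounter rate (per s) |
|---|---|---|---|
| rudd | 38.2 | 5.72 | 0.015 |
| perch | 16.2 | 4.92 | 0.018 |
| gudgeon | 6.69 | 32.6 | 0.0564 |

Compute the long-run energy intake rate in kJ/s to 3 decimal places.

R = (0.015×38.2 + 0.018×16.2 + 0.0564×6.69) / (1 + 0.015×5.72 + 0.018×4.92 + 0.0564×32.6) = 1.242/3.013 = 0.4122 kJ/s.

0.412 kJ/s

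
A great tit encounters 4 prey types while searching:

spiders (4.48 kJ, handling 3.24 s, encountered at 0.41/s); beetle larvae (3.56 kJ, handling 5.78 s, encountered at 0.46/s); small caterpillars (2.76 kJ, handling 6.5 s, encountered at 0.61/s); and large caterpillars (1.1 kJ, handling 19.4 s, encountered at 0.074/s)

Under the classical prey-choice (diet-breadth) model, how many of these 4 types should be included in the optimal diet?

E/h in descending order: spiders 1.38, beetle larvae 0.616, small caterpillars 0.425, large caterpillars 0.0567 kJ/s. The optimal diet is the largest prefix of this list for which every included type satisfies E_i/h_i > R on the types above it.
Rate on top 1: 0.7889. beetle larvae: 0.616 < 0.7889 → exclude; stop.
Optimal diet: spiders — 1 of 4 types.

1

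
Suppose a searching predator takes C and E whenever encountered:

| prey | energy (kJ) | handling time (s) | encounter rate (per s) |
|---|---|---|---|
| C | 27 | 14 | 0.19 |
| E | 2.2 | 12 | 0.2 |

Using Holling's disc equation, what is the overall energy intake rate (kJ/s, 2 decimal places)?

R = Σλ_iE_i / (1 + Σλ_ih_i)
Numerator: 0.19×27 + 0.2×2.2 = 5.57
Denominator: 1 + 0.19×14 + 0.2×12 = 6.06
R = 5.57/6.06 = 0.9191 kJ/s

0.92 kJ/s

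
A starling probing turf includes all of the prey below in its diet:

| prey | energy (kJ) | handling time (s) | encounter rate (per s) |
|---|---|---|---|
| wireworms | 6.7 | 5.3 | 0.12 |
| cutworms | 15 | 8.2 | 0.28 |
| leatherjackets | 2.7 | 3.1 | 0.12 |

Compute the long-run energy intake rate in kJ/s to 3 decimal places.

R = (0.12×6.7 + 0.28×15 + 0.12×2.7) / (1 + 0.12×5.3 + 0.28×8.2 + 0.12×3.1) = 5.328/4.304 = 1.238 kJ/s.

1.238 kJ/s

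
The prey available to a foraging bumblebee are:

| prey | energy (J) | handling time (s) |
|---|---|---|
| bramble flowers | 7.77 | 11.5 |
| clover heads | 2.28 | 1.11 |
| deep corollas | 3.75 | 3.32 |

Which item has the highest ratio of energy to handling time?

In descending order of E/h:
clover heads: 2.28/1.11 = 2.05 J/s
deep corollas: 3.75/3.32 = 1.13 J/s
bramble flowers: 7.77/11.5 = 0.676 J/s

clover heads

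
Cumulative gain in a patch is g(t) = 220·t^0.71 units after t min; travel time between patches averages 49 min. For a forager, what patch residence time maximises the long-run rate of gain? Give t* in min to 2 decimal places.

Optimal t* satisfies g'(t*) = g(t*)/(T + t*).
g'(t) = 0.71·220·t^-0.29. Setting 0.71·220·t^-0.29 = 220·t^0.71/(49+t) gives 0.71(49+t) = t, so 0.29·t = 0.71×49.
t* = 0.71×49/0.29 = 120 min.

119.97 min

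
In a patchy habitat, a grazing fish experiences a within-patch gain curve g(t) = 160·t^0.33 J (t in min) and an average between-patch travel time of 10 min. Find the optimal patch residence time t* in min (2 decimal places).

Maximise g(t)/(T+t): set derivative to zero → g'(t)(T+t) = g(t).
g'(t) = 0.33·160·t^-0.67. Setting 0.33·160·t^-0.67 = 160·t^0.33/(10+t) gives 0.33(10+t) = t, so 0.67·t = 0.33×10.
t* = 0.33×10/0.67 = 4.925 min.

4.93 min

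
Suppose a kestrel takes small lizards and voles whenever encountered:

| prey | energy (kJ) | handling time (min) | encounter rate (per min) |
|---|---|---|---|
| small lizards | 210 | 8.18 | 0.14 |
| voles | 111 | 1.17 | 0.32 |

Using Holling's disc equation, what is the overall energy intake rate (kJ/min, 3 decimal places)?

25.766 kJ/min

R = Σλ_iE_i / (1 + Σλ_ih_i)
Numerator: 0.14×210 + 0.32×111 = 64.92
Denominator: 1 + 0.14×8.18 + 0.32×1.17 = 2.52
R = 64.92/2.52 = 25.77 kJ/min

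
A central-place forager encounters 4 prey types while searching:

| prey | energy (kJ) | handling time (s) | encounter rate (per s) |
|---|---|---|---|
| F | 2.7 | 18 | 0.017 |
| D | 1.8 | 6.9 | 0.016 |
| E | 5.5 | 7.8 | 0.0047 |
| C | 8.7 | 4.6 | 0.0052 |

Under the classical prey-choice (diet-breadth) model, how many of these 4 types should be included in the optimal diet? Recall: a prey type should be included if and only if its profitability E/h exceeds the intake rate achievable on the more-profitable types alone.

4

E/h in descending order: C 1.89, E 0.705, D 0.261, F 0.15 kJ/s. The optimal diet is the largest prefix of this list for which every included type satisfies E_i/h_i > R on the types above it.
Rate on top 1: 0.04418. E: 0.705 > 0.04418 → include.
Rate on top 2: 0.06703. D: 0.261 > 0.06703 → include.
Rate on top 3: 0.0853. F: 0.15 > 0.0853 → include.
Optimal diet: C, E, D, F — 4 of 4 types.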